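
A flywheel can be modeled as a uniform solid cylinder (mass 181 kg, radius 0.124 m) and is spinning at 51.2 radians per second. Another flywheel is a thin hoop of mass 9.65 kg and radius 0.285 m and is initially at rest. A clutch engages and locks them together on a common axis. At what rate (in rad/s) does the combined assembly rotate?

No external torque acts about the common axis, so total angular momentum is conserved.
Moments of inertia: I_A = ½(181)(0.124)² = 1.392 kg·m²; I_B = (9.65)(0.285)² = 0.7838 kg·m².
Taking A's sense as positive: L = (1.392)(51.2) = 71.25 kg·m²·rad/s.
Combined I = 1.392 + 0.7838 = 2.175 kg·m².
ω_f = L / I = 71.25 / 2.175 = 32.75 rad/s.

|ω_f| ≈ 32.8 rad/s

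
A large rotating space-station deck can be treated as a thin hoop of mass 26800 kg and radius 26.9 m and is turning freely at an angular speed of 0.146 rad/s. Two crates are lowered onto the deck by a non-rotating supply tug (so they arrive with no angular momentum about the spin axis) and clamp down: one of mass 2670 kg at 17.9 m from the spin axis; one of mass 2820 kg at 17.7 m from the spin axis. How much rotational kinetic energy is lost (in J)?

energy lost ≈ 17000 J

The added mass arrives with no angular momentum about the spin axis, and any external torque about the spin axis is negligible, so the system's angular momentum is conserved.
I_p = (26800)(26.9)² = 1.939e+07 kg·m².
Added inertia Σmr² = (2670)(17.9)² + (2820)(17.7)² = 1.739e+06 kg·m²; I_f = 1.939e+07 + 1.739e+06 = 2.113e+07 kg·m².
ω_f = I_p ω_i / I_f = (1.939e+07)(0.146) / 2.113e+07 = 0.1340 rad/s.
KE_i = ½(1.939e+07)(0.1460 rad/s)² = 2.067e+05 J; KE_f = ½(2.113e+07)(0.1340)² = 1.897e+05 J.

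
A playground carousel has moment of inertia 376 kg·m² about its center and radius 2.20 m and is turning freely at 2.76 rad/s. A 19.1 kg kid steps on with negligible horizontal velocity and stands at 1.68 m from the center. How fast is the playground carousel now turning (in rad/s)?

ω_f ≈ 2.41 rad/s

The added mass arrives with no angular momentum about the center, and any external torque about the center is negligible, so the system's angular momentum is conserved.
Added inertia Σmr² = (19.1)(1.68)² = 53.91 kg·m²; I_f = 376.0 + 53.91 = 429.9 kg·m².
ω_f = I_p ω_i / I_f = (376.0)(2.76) / 429.9 = 2.414 rad/s.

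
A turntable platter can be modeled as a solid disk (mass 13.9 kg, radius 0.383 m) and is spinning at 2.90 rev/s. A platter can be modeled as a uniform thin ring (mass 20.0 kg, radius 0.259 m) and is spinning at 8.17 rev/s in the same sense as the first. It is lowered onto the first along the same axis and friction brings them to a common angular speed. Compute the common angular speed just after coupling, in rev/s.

The coupling torques are internal; angular momentum about the shared axis is conserved.
Moments of inertia: I_A = ½(13.9)(0.383)² = 1.019 kg·m²; I_B = (20.0)(0.259)² = 1.342 kg·m².
Taking A's sense as positive: L = (1.019)(2.90) + (1.342)(8.17) = 13.92 kg·m²·rev/s.
Combined I = 1.019 + 1.342 = 2.361 kg·m².
ω_f = L / I = 13.92 / 2.361 = 5.894 rev/s.

|ω_f| ≈ 5.89 rev/s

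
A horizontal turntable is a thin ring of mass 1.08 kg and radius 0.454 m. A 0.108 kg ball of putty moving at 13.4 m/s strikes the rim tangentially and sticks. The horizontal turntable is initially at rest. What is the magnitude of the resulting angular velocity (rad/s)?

The axle reaction passes through the axle and exerts no torque about it; angular momentum about the axle is conserved through the impact.
I_p = (1.08)(0.454)² = 0.2226 kg·m². Taking the sense of the ball of putty's angular momentum as positive, L_{ball} = m v R = (0.108)(13.4)(0.454) = 0.6570 kg·m²/s.
L_i = 0 + 0.6570 = 0.6570 kg·m²/s.
After sticking, I_f = I_p + m R² = 0.2226 + (0.108)(0.454)² = 0.2449 kg·m².
ω_f = L_i / I_f = 0.6570 / 0.2449 = 2.683 rad/s.

|ω_f| ≈ 2.68 rad/s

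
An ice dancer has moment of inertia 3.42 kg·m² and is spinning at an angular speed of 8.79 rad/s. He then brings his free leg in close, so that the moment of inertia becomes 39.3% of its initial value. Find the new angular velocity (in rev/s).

No external torque acts about the spin axis, so angular momentum is conserved.
I₂ = 0.393 × 3.42 = 1.344 kg·m².
ω₂ = I₁ω₁ / I₂ = (3.420)(8.79 rad/s) / (1.344) = 22.37 rad/s = 3.560 rev/s.

ω₂ ≈ 3.56 rev/s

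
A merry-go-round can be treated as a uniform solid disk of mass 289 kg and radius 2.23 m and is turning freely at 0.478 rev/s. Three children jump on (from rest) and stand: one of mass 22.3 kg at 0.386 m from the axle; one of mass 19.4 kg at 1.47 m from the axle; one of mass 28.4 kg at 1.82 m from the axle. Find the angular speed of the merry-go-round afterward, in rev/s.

ω_f ≈ 0.400 rev/s

The added mass arrives with no angular momentum about the axle, and any external torque about the axle is negligible, so the system's angular momentum is conserved.
I_p = ½(289)(2.23)² = 718.6 kg·m².
Added inertia Σmr² = (22.3)(0.386)² + (19.4)(1.47)² + (28.4)(1.82)² = 139.3 kg·m²; I_f = 718.6 + 139.3 = 857.9 kg·m².
ω_f = I_p ω_i / I_f = (718.6)(0.478) / 857.9 = 0.4004 rev/s.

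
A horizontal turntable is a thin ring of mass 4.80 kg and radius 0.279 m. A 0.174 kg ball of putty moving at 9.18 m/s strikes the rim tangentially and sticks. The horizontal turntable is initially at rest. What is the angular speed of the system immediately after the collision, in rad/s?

|ω_f| ≈ 1.15 rad/s

The axle reaction passes through the axle and exerts no torque about it; angular momentum about the axle is conserved through the impact.
I_p = (4.80)(0.279)² = 0.3736 kg·m². Taking the sense of the ball of putty's angular momentum as positive, L_{ball} = m v R = (0.174)(9.18)(0.279) = 0.4457 kg·m²/s.
L_i = 0 + 0.4457 = 0.4457 kg·m²/s.
After sticking, I_f = I_p + m R² = 0.3736 + (0.174)(0.279)² = 0.3872 kg·m².
ω_f = L_i / I_f = 0.4457 / 0.3872 = 1.151 rad/s.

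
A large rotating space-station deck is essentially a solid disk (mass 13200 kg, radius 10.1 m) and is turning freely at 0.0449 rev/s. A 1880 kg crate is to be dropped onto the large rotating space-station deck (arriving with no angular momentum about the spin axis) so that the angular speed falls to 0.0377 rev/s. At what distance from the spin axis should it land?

No external torque acts about the spin axis; L_before = L_after.
I_p = ½(13200)(10.1)² = 6.733e+05 kg·m².
I_p ω_i = (I_p + m r²) ω_f ⇒ m r² = I_p(ω_i/ω_f − 1) = 6.733e+05(0.0449/0.0377 − 1) = 1.286e+05 kg·m².
r = √(1.286e+05/1880) = 8.270 m.

r ≈ 8.27 m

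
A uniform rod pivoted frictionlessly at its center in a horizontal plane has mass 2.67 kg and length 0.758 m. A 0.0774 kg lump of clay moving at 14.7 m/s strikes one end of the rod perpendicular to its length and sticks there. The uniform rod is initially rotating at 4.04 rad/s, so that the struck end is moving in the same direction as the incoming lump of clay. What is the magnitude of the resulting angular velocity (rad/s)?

The axle reaction passes through the pivot and exerts no torque about it; angular momentum about the pivot is conserved through the impact.
I_p = (1/12)(2.67)(0.758)² = 0.1278 kg·m². Taking the sense of the lump of clay's angular momentum as positive, L_{lump} = m v R = (0.0774)(14.7)(0.758/2) = 0.4312 kg·m²/s.
L_i = +I_p ω_p + m v R = +(0.1278)(4.04) + 0.4312 = 0.9477 kg·m²/s.
After sticking, I_f = I_p + m R² = 0.1278 + (0.0774)(0.758/2)² = 0.1390 kg·m².
ω_f = L_i / I_f = 0.9477 / 0.1390 = 6.820 rad/s.

|ω_f| ≈ 6.82 rad/s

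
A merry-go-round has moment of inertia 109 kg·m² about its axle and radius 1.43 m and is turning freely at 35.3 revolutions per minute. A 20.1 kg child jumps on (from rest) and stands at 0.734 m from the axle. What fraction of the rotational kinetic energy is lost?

The added mass arrives with no angular momentum about the axle, and any external torque about the axle is negligible, so the system's angular momentum is conserved.
Added inertia Σmr² = (20.1)(0.734)² = 10.83 kg·m²; I_f = 109.0 + 10.83 = 119.8 kg·m².
ω_f = I_p ω_i / I_f = (109.0)(35.3) / 119.8 = 32.11 rpm.
KE_i = ½(109.0)(3.697 rad/s)² = 744.7 J; KE_f = ½(119.8)(3.363)² = 677.4 J.
Fraction lost = 0.09037.

fraction ≈ 0.0904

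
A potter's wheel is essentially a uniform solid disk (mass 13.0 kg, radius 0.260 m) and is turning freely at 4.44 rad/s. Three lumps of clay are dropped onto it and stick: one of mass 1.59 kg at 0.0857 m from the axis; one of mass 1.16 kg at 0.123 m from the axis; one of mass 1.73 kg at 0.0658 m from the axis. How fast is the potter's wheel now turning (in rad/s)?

The added mass arrives with no angular momentum about the axis, and any external torque about the axis is negligible, so the system's angular momentum is conserved.
I_p = ½(13.0)(0.260)² = 0.4394 kg·m².
Added inertia Σmr² = (1.59)(0.0857)² + (1.16)(0.123)² + (1.73)(0.0658)² = 0.03672 kg·m²; I_f = 0.4394 + 0.03672 = 0.4761 kg·m².
ω_f = I_p ω_i / I_f = (0.4394)(4.44) / 0.4761 = 4.098 rad/s.

ω_f ≈ 4.10 rad/s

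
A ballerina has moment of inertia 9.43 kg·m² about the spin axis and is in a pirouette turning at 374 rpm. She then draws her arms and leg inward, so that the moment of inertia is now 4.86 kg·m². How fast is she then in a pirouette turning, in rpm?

ω₂ ≈ 726 rpm

Angular momentum about the spin axis is conserved since the torque about it is zero.
ω₂ = I₁ω₁ / I₂ = (9.430)(374 rpm) / (4.860) = 725.7 rpm.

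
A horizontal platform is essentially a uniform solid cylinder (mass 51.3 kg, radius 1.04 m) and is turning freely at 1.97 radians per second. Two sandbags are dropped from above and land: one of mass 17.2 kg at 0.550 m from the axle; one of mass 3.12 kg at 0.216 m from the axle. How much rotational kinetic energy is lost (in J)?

energy lost ≈ 8.70 J

No external torque acts about the axle; L_before = L_after.
I_p = ½(51.3)(1.04)² = 27.74 kg·m².
Added inertia Σmr² = (17.2)(0.550)² + (3.12)(0.216)² = 5.349 kg·m²; I_f = 27.74 + 5.349 = 33.09 kg·m².
ω_f = I_p ω_i / I_f = (27.74)(1.97) / 33.09 = 1.652 rad/s.
KE_i = ½(27.74)(1.970 rad/s)² = 53.83 J; KE_f = ½(33.09)(1.652)² = 45.13 J.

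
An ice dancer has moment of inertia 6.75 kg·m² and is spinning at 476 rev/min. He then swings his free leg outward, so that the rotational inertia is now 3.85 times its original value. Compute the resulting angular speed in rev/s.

ω₂ ≈ 2.06 rev/s

Angular momentum about the spin axis is conserved since the torque about it is zero.
I₂ = 3.85 × 6.75 = 25.99 kg·m².
ω₂ = I₁ω₁ / I₂ = (6.750)(476 rpm) / (25.99) = 123.6 rpm = 2.061 rev/s.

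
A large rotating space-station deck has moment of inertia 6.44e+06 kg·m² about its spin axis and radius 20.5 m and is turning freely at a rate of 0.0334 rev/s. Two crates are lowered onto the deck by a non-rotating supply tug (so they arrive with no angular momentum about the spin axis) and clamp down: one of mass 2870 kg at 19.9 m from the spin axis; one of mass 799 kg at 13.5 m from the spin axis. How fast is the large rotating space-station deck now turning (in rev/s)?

ω_f ≈ 0.0279 rev/s

No external torque acts about the spin axis; L_before = L_after.
Added inertia Σmr² = (2870)(19.9)² + (799)(13.5)² = 1.282e+06 kg·m²; I_f = 6.440e+06 + 1.282e+06 = 7.722e+06 kg·m².
ω_f = I_p ω_i / I_f = (6.440e+06)(0.0334) / 7.722e+06 = 0.02785 rev/s.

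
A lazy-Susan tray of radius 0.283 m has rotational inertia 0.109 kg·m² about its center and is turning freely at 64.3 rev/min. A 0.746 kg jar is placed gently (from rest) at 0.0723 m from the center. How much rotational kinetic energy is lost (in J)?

The added mass arrives with no angular momentum about the center, and any external torque about the center is negligible, so the system's angular momentum is conserved.
Added inertia Σmr² = (0.746)(0.0723)² = 0.003900 kg·m²; I_f = 0.1090 + 0.003900 = 0.1129 kg·m².
ω_f = I_p ω_i / I_f = (0.1090)(64.3) / 0.1129 = 62.08 rpm.
KE_i = ½(0.1090)(6.733 rad/s)² = 2.471 J; KE_f = ½(0.1129)(6.501)² = 2.386 J.

energy lost ≈ 0.0853 J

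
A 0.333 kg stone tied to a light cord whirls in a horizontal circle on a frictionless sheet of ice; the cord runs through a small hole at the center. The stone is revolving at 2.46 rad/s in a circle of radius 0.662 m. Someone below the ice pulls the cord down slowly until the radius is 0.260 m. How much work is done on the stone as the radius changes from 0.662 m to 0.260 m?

W ≈ 2.42 J

No torque about the axis ⇒ m r₁² ω₁ = m r₂² ω₂.
ω₂ = ω₁ (r₁/r₂)² = (2.46)(0.662/0.260)² = 15.95 rad/s.
W = ΔKE = ½m(v₂² − v₁²) = 2.421 J.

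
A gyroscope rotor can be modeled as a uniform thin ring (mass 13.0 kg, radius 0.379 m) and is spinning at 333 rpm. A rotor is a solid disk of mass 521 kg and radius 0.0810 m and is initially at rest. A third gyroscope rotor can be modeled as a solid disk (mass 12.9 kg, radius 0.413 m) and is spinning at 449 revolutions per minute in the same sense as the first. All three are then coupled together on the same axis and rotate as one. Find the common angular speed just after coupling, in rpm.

|ω_f| ≈ 239 rpm

The coupling torques are internal; angular momentum about the shared axis is conserved.
Moments of inertia: I_A = (13.0)(0.379)² = 1.867 kg·m²; I_B = ½(521)(0.0810)² = 1.709 kg·m²; I_C = ½(12.9)(0.413)² = 1.100 kg·m².
Taking A's sense as positive: L = (1.867)(333) + (1.100)(449) = 1116 kg·m²·rpm.
Combined I = 1.867 + 1.709 + 1.100 = 4.677 kg·m².
ω_f = L / I = 1116 / 4.677 = 238.6 rpm.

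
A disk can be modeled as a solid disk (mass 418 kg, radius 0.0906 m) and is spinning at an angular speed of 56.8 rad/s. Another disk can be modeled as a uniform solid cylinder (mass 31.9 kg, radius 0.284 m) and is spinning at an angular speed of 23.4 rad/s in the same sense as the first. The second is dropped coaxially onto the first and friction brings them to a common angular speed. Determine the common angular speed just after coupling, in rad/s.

|ω_f| ≈ 42.5 rad/s

No external torque acts about the common axis, so total angular momentum is conserved.
Moments of inertia: I_A = ½(418)(0.0906)² = 1.716 kg·m²; I_B = ½(31.9)(0.284)² = 1.286 kg·m².
Taking A's sense as positive: L = (1.716)(56.8) + (1.286)(23.4) = 127.5 kg·m²·rad/s.
Combined I = 1.716 + 1.286 = 3.002 kg·m².
ω_f = L / I = 127.5 / 3.002 = 42.49 rad/s.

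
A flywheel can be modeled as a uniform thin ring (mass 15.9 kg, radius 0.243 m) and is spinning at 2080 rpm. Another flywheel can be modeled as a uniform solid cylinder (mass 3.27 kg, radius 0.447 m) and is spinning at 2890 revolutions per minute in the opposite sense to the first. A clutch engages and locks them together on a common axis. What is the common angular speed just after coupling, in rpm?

|ω_f| ≈ 797 rpm

The coupling torques are internal; angular momentum about the shared axis is conserved.
Moments of inertia: I_A = (15.9)(0.243)² = 0.9389 kg·m²; I_B = ½(3.27)(0.447)² = 0.3267 kg·m².
Taking A's sense as positive: L = (0.9389)(2080) − (0.3267)(2890) = 1009 kg·m²·rpm.
Combined I = 0.9389 + 0.3267 = 1.266 kg·m².
ω_f = L / I = 1009 / 1.266 = 797.1 rpm.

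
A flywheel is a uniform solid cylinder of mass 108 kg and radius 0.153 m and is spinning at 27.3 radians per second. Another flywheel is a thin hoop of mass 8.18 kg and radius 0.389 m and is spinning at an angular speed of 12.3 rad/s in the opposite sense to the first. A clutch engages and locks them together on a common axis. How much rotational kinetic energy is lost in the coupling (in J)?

No external torque acts about the common axis, so total angular momentum is conserved.
Moments of inertia: I_A = ½(108)(0.153)² = 1.264 kg·m²; I_B = (8.18)(0.389)² = 1.238 kg·m².
Taking A's sense as positive: L = (1.264)(27.3) − (1.238)(12.3) = 19.28 kg·m²·rad/s.
Combined I = 1.264 + 1.238 = 2.502 kg·m².
ω_f = L / I = 19.28 / 2.502 = 7.708 rad/s.
KE_i = ½ΣIω² = 564.7 J; KE_f = ½(2.502)(7.708)² = 74.32 J.

ΔKE lost ≈ 490 J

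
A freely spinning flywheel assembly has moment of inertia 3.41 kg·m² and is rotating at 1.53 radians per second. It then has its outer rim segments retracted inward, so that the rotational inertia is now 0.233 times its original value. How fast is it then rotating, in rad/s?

ω₂ ≈ 6.57 rad/s

Angular momentum about the spin axis is conserved since the torque about it is zero.
I₂ = 0.233 × 3.41 = 0.7945 kg·m².
ω₂ = I₁ω₁ / I₂ = (3.410)(1.53 rad/s) / (0.7945) = 6.567 rad/s.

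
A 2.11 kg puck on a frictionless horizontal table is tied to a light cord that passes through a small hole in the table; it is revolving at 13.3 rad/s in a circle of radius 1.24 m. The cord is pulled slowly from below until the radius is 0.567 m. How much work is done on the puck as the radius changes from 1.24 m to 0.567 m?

No torque about the axis ⇒ m r₁² ω₁ = m r₂² ω₂.
ω₂ = ω₁ (r₁/r₂)² = (13.3)(1.24/0.567)² = 63.61 rad/s.
W = ΔKE = ½m(v₂² − v₁²) = 1085 J.

W ≈ 1090 J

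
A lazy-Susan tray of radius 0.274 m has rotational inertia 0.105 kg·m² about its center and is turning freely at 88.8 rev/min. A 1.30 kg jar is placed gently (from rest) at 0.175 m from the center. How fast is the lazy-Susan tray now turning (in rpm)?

ω_f ≈ 64.4 rpm

The added mass arrives with no angular momentum about the center, and any external torque about the center is negligible, so the system's angular momentum is conserved.
Added inertia Σmr² = (1.30)(0.175)² = 0.03981 kg·m²; I_f = 0.1050 + 0.03981 = 0.1448 kg·m².
ω_f = I_p ω_i / I_f = (0.1050)(88.8) / 0.1448 = 64.39 rpm.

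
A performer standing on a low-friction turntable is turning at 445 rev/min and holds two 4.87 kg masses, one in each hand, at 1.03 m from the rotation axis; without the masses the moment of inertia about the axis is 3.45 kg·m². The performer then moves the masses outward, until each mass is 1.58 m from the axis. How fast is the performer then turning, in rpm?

ω₂ ≈ 221 rpm

With no external torque about the axis, L is conserved: I₁ω₁ = I₂ω₂.
I₁ = 3.45 + 2(4.87)(1.03)² = 13.78 kg·m²; I₂ = 3.45 + 2(4.87)(1.58)² = 27.76 kg·m².
ω₂ = I₁ω₁ / I₂ = (13.78)(445 rpm) / (27.76) = 220.9 rpm.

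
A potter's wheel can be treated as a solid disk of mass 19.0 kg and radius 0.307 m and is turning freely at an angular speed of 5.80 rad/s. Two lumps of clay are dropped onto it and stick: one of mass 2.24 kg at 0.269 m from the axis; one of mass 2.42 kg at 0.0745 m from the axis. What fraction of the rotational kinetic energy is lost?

fraction ≈ 0.164

No external torque acts about the axis; L_before = L_after.
I_p = ½(19.0)(0.307)² = 0.8954 kg·m².
Added inertia Σmr² = (2.24)(0.269)² + (2.42)(0.0745)² = 0.1755 kg·m²; I_f = 0.8954 + 0.1755 = 1.071 kg·m².
ω_f = I_p ω_i / I_f = (0.8954)(5.80) / 1.071 = 4.849 rad/s.
KE_i = ½(0.8954)(5.800 rad/s)² = 15.06 J; KE_f = ½(1.071)(4.849)² = 12.59 J.
Fraction lost = 0.1639.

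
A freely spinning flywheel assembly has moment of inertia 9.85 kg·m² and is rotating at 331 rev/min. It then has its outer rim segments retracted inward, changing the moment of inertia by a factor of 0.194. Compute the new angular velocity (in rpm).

ω₂ ≈ 1710 rpm

No external torque acts about the spin axis, so angular momentum is conserved.
I₂ = 0.194 × 9.85 = 1.911 kg·m².
ω₂ = I₁ω₁ / I₂ = (9.850)(331 rpm) / (1.911) = 1706 rpm.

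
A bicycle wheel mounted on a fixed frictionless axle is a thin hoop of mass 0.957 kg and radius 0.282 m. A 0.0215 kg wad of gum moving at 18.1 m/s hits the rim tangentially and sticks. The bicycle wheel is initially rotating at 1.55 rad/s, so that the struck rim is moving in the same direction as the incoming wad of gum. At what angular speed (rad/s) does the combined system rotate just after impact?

|ω_f| ≈ 2.93 rad/s

About the axle the impulsive forces during the collision are internal, so angular momentum about that axis is conserved.
I_p = (0.957)(0.282)² = 0.07610 kg·m². Taking the sense of the wad of gum's angular momentum as positive, L_{wad} = m v R = (0.0215)(18.1)(0.282) = 0.1097 kg·m²/s.
L_i = +I_p ω_p + m v R = +(0.07610)(1.55) + 0.1097 = 0.2277 kg·m²/s.
After sticking, I_f = I_p + m R² = 0.07610 + (0.0215)(0.282)² = 0.07781 kg·m².
ω_f = L_i / I_f = 0.2277 / 0.07781 = 2.926 rad/s.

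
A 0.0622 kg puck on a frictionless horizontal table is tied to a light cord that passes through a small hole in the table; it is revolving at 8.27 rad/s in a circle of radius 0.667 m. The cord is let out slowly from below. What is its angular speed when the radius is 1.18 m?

ω₂ ≈ 2.64 rad/s

No torque about the axis ⇒ m r₁² ω₁ = m r₂² ω₂.
ω₂ = ω₁ (r₁/r₂)² = (8.27)(0.667/1.18)² = 2.642 rad/s.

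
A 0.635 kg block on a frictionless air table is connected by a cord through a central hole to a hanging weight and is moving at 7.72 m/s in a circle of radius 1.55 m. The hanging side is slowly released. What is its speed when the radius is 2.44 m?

The only horizontal force on the mass is along the cord (radial), so it exerts no torque about the hole and angular momentum m v r is conserved.
v₂ = v₁ r₁ / r₂ = (7.72)(1.55) / (2.44) = 4.904 m/s.

v₂ ≈ 4.90 m/s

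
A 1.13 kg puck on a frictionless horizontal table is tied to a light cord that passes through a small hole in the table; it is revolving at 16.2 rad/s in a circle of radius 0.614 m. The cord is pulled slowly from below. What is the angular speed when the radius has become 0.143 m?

No torque about the axis ⇒ m r₁² ω₁ = m r₂² ω₂.
ω₂ = ω₁ (r₁/r₂)² = (16.2)(0.614/0.143)² = 298.7 rad/s.

ω₂ ≈ 299 rad/s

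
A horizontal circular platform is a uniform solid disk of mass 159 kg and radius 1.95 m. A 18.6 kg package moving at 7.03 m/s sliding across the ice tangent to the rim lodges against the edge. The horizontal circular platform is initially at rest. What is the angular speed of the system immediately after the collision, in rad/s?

|ω_f| ≈ 0.684 rad/s

About the central axle the impulsive forces during the collision are internal, so angular momentum about that axis is conserved.
I_p = ½(159)(1.95)² = 302.3 kg·m². Taking the sense of the package's angular momentum as positive, L_{package} = m v R = (18.6)(7.03)(1.95) = 255.0 kg·m²/s.
L_i = 0 + 255.0 = 255.0 kg·m²/s.
After sticking, I_f = I_p + m R² = 302.3 + (18.6)(1.95)² = 373.0 kg·m².
ω_f = L_i / I_f = 255.0 / 373.0 = 0.6835 rad/s.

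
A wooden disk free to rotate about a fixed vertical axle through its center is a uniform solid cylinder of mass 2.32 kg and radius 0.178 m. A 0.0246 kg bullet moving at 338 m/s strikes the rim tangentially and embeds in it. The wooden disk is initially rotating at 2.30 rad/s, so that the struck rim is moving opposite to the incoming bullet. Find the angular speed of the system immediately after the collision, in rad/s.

|ω_f| ≈ 37.2 rad/s

The axle reaction passes through the axle and exerts no torque about it; angular momentum about the axle is conserved through the impact.
I_p = ½(2.32)(0.178)² = 0.03675 kg·m². Taking the sense of the bullet's angular momentum as positive, L_{bullet} = m v R = (0.0246)(338)(0.178) = 1.480 kg·m²/s.
L_i = −I_p ω_p + m v R = −(0.03675)(2.30) + 1.480 = 1.396 kg·m²/s.
After sticking, I_f = I_p + m R² = 0.03675 + (0.0246)(0.178)² = 0.03753 kg·m².
ω_f = L_i / I_f = 1.396 / 0.03753 = 37.18 rad/s.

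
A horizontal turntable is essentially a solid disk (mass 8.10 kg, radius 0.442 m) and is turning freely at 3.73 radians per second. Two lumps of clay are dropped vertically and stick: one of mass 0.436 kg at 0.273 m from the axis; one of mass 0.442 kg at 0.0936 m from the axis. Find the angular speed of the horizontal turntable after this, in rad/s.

ω_f ≈ 3.57 rad/s

No external torque acts about the axis; L_before = L_after.
I_p = ½(8.10)(0.442)² = 0.7912 kg·m².
Added inertia Σmr² = (0.436)(0.273)² + (0.442)(0.0936)² = 0.03637 kg·m²; I_f = 0.7912 + 0.03637 = 0.8276 kg·m².
ω_f = I_p ω_i / I_f = (0.7912)(3.73) / 0.8276 = 3.566 rad/s.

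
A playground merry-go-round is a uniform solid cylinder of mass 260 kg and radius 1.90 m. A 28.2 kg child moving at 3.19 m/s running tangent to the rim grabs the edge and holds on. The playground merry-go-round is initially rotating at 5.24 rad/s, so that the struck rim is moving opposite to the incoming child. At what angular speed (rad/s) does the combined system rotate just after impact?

About the axle the impulsive forces during the collision are internal, so angular momentum about that axis is conserved.
I_p = ½(260)(1.90)² = 469.3 kg·m². Taking the sense of the child's angular momentum as positive, L_{child} = m v R = (28.2)(3.19)(1.90) = 170.9 kg·m²/s.
L_i = −I_p ω_p + m v R = −(469.3)(5.24) + 170.9 = -2288 kg·m²/s.
After sticking, I_f = I_p + m R² = 469.3 + (28.2)(1.90)² = 571.1 kg·m².
ω_f = L_i / I_f = -2288 / 571.1 = -4.007 rad/s.

|ω_f| ≈ 4.01 rad/s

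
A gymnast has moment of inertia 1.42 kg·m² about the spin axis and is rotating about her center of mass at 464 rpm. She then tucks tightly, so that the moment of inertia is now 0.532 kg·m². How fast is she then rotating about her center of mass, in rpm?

Angular momentum about the spin axis is conserved since the torque about it is zero.
ω₂ = I₁ω₁ / I₂ = (1.420)(464 rpm) / (0.5320) = 1238 rpm.

ω₂ ≈ 1240 rpm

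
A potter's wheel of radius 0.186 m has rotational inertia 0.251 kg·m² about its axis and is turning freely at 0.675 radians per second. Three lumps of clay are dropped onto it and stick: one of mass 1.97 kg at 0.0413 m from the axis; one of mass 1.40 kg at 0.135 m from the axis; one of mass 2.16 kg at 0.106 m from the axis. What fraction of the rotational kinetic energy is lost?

fraction ≈ 0.175

No external torque acts about the axis; L_before = L_after.
Added inertia Σmr² = (1.97)(0.0413)² + (1.40)(0.135)² + (2.16)(0.106)² = 0.05314 kg·m²; I_f = 0.2510 + 0.05314 = 0.3041 kg·m².
ω_f = I_p ω_i / I_f = (0.2510)(0.675) / 0.3041 = 0.5571 rad/s.
KE_i = ½(0.2510)(0.6750 rad/s)² = 0.05718 J; KE_f = ½(0.3041)(0.5571)² = 0.04719 J.
Fraction lost = 0.1747.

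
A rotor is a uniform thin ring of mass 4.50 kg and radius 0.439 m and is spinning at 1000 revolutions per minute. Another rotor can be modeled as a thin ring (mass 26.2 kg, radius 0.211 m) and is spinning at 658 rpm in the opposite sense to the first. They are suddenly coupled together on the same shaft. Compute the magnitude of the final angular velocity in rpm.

|ω_f| ≈ 49.0 rpm

No external torque acts about the common axis, so total angular momentum is conserved.
Moments of inertia: I_A = (4.50)(0.439)² = 0.8672 kg·m²; I_B = (26.2)(0.211)² = 1.166 kg·m².
Taking A's sense as positive: L = (0.8672)(1000) − (1.166)(658) = 99.72 kg·m²·rpm.
Combined I = 0.8672 + 1.166 = 2.034 kg·m².
ω_f = L / I = 99.72 / 2.034 = 49.03 rpm.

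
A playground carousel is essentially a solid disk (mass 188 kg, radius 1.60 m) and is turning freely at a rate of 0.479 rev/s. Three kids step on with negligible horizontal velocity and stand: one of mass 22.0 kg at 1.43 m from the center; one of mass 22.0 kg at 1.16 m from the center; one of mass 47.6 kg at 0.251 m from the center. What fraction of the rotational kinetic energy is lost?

The added mass arrives with no angular momentum about the center, and any external torque about the center is negligible, so the system's angular momentum is conserved.
I_p = ½(188)(1.60)² = 240.6 kg·m².
Added inertia Σmr² = (22.0)(1.43)² + (22.0)(1.16)² + (47.6)(0.251)² = 77.59 kg·m²; I_f = 240.6 + 77.59 = 318.2 kg·m².
ω_f = I_p ω_i / I_f = (240.6)(0.479) / 318.2 = 0.3622 rev/s.
KE_i = ½(240.6)(3.010 rad/s)² = 1090 J; KE_f = ½(318.2)(2.276)² = 824.1 J.
Fraction lost = 0.2438.

fraction ≈ 0.244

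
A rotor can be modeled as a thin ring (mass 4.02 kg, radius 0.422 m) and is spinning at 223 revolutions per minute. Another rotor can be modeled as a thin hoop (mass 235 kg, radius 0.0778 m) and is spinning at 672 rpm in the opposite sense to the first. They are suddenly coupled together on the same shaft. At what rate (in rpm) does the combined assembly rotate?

The coupling torques are internal; angular momentum about the shared axis is conserved.
Moments of inertia: I_A = (4.02)(0.422)² = 0.7159 kg·m²; I_B = (235)(0.0778)² = 1.422 kg·m².
Taking A's sense as positive: L = (0.7159)(223) − (1.422)(672) = -796.2 kg·m²·rpm.
Combined I = 0.7159 + 1.422 = 2.138 kg·m².
ω_f = L / I = -796.2 / 2.138 = -372.4 rpm.

|ω_f| ≈ 372 rpm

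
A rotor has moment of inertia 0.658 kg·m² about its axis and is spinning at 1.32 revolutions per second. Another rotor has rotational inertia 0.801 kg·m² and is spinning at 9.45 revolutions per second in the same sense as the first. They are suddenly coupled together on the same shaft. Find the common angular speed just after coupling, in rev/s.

No external torque acts about the common axis, so total angular momentum is conserved.
Taking A's sense as positive: L = (0.6580)(1.32) + (0.8010)(9.45) = 8.438 kg·m²·rev/s.
Combined I = 0.6580 + 0.8010 = 1.459 kg·m².
ω_f = L / I = 8.438 / 1.459 = 5.783 rev/s.

|ω_f| ≈ 5.78 rev/s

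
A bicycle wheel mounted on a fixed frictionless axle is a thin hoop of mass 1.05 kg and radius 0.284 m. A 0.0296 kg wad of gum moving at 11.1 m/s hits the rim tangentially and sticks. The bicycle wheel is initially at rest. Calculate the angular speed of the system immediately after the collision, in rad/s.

About the axle the impulsive forces during the collision are internal, so angular momentum about that axis is conserved.
I_p = (1.05)(0.284)² = 0.08469 kg·m². Taking the sense of the wad of gum's angular momentum as positive, L_{wad} = m v R = (0.0296)(11.1)(0.284) = 0.09331 kg·m²/s.
L_i = 0 + 0.09331 = 0.09331 kg·m²/s.
After sticking, I_f = I_p + m R² = 0.08469 + (0.0296)(0.284)² = 0.08708 kg·m².
ω_f = L_i / I_f = 0.09331 / 0.08708 = 1.072 rad/s.

|ω_f| ≈ 1.07 rad/s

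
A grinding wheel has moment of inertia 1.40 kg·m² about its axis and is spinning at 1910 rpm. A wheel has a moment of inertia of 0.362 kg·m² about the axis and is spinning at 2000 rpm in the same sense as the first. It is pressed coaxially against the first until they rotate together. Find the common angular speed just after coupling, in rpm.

|ω_f| ≈ 1930 rpm

No external torque acts about the common axis, so total angular momentum is conserved.
Taking A's sense as positive: L = (1.400)(1910) + (0.3620)(2000) = 3398 kg·m²·rpm.
Combined I = 1.400 + 0.3620 = 1.762 kg·m².
ω_f = L / I = 3398 / 1.762 = 1928 rpm.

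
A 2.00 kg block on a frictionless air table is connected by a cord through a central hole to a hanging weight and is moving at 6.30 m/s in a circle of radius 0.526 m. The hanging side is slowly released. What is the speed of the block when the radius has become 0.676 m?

v₂ ≈ 4.90 m/s

The only horizontal force on the mass is along the cord (radial), so it exerts no torque about the hole and angular momentum m v r is conserved.
v₂ = v₁ r₁ / r₂ = (6.30)(0.526) / (0.676) = 4.902 m/s.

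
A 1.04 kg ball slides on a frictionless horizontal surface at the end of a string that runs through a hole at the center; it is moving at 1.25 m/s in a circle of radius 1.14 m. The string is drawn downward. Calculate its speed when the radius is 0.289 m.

v₂ ≈ 4.93 m/s

The only horizontal force on the mass is along the cord (radial), so it exerts no torque about the hole and angular momentum m v r is conserved.
v₂ = v₁ r₁ / r₂ = (1.25)(1.14) / (0.289) = 4.931 m/s.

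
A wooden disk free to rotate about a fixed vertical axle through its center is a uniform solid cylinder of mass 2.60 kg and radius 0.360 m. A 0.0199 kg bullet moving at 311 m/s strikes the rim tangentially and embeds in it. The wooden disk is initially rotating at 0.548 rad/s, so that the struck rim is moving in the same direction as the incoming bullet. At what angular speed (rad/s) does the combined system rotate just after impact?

The axle reaction passes through the axle and exerts no torque about it; angular momentum about the axle is conserved through the impact.
I_p = ½(2.60)(0.360)² = 0.1685 kg·m². Taking the sense of the bullet's angular momentum as positive, L_{bullet} = m v R = (0.0199)(311)(0.360) = 2.228 kg·m²/s.
L_i = +I_p ω_p + m v R = +(0.1685)(0.548) + 2.228 = 2.320 kg·m²/s.
After sticking, I_f = I_p + m R² = 0.1685 + (0.0199)(0.360)² = 0.1711 kg·m².
ω_f = L_i / I_f = 2.320 / 0.1711 = 13.56 rad/s.

|ω_f| ≈ 13.6 rad/s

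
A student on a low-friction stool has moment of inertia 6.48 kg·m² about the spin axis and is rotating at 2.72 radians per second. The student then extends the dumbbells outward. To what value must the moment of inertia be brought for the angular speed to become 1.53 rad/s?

Angular momentum about the spin axis is conserved since the torque about it is zero.
I₂ = I₁ω₁ / ω₂ = (6.48)(2.72) / (1.53) = 11.52 kg·m².

I₂ ≈ 11.5 kg·m²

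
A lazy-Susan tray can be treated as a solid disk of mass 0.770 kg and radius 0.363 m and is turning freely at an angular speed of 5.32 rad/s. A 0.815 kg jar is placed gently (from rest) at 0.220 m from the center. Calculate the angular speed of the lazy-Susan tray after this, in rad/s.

The added mass arrives with no angular momentum about the center, and any external torque about the center is negligible, so the system's angular momentum is conserved.
I_p = ½(0.770)(0.363)² = 0.05073 kg·m².
Added inertia Σmr² = (0.815)(0.220)² = 0.03945 kg·m²; I_f = 0.05073 + 0.03945 = 0.09018 kg·m².
ω_f = I_p ω_i / I_f = (0.05073)(5.32) / 0.09018 = 2.993 rad/s.

ω_f ≈ 2.99 rad/s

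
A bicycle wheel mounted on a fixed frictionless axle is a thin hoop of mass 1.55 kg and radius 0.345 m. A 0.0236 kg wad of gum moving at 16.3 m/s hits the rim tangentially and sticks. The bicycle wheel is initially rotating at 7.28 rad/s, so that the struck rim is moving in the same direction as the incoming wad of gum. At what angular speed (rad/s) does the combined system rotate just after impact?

|ω_f| ≈ 7.88 rad/s

The axle reaction passes through the axle and exerts no torque about it; angular momentum about the axle is conserved through the impact.
I_p = (1.55)(0.345)² = 0.1845 kg·m². Taking the sense of the wad of gum's angular momentum as positive, L_{wad} = m v R = (0.0236)(16.3)(0.345) = 0.1327 kg·m²/s.
L_i = +I_p ω_p + m v R = +(0.1845)(7.28) + 0.1327 = 1.476 kg·m²/s.
After sticking, I_f = I_p + m R² = 0.1845 + (0.0236)(0.345)² = 0.1873 kg·m².
ω_f = L_i / I_f = 1.476 / 0.1873 = 7.879 rad/s.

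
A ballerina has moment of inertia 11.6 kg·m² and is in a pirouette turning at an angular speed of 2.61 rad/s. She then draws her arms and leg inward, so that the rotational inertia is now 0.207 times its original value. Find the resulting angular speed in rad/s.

ω₂ ≈ 12.6 rad/s

Angular momentum about the spin axis is conserved since the torque about it is zero.
I₂ = 0.207 × 11.6 = 2.401 kg·m².
ω₂ = I₁ω₁ / I₂ = (11.60)(2.61 rad/s) / (2.401) = 12.61 rad/s.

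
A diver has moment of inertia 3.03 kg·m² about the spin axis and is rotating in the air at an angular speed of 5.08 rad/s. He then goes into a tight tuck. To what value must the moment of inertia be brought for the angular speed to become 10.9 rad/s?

With no external torque about the axis, L is conserved: I₁ω₁ = I₂ω₂.
I₂ = I₁ω₁ / ω₂ = (3.03)(5.08) / (10.9) = 1.412 kg·m².

I₂ ≈ 1.41 kg·m²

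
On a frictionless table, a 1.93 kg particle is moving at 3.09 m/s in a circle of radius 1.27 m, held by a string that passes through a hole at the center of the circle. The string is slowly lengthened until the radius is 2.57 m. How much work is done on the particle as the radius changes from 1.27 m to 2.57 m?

Central (radial) force ⇒ zero torque about the center ⇒ m v r is constant.
v₂ = v₁ r₁ / r₂ = (3.09)(1.27) / (2.57) = 1.527 m/s.
W = ΔKE = ½m(v₂² − v₁²) = -6.964 J.

W ≈ -6.96 J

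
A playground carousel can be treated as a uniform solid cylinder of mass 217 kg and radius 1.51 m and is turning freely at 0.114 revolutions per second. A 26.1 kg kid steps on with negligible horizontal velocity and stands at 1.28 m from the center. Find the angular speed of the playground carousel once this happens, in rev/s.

The added mass arrives with no angular momentum about the center, and any external torque about the center is negligible, so the system's angular momentum is conserved.
I_p = ½(217)(1.51)² = 247.4 kg·m².
Added inertia Σmr² = (26.1)(1.28)² = 42.76 kg·m²; I_f = 247.4 + 42.76 = 290.2 kg·m².
ω_f = I_p ω_i / I_f = (247.4)(0.114) / 290.2 = 0.09720 rev/s.

ω_f ≈ 0.0972 rev/s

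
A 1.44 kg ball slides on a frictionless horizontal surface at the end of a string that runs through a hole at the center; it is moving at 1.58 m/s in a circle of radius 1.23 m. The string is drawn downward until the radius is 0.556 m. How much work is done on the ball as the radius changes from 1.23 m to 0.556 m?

Central (radial) force ⇒ zero torque about the center ⇒ m v r is constant.
v₂ = v₁ r₁ / r₂ = (1.58)(1.23) / (0.556) = 3.495 m/s.
W = ΔKE = ½m(v₂² − v₁²) = 6.999 J.

W ≈ 7.00 J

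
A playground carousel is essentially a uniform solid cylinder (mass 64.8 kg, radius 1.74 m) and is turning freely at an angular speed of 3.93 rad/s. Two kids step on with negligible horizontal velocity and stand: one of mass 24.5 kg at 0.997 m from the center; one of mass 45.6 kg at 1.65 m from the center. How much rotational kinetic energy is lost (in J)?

The added mass arrives with no angular momentum about the center, and any external torque about the center is negligible, so the system's angular momentum is conserved.
I_p = ½(64.8)(1.74)² = 98.09 kg·m².
Added inertia Σmr² = (24.5)(0.997)² + (45.6)(1.65)² = 148.5 kg·m²; I_f = 98.09 + 148.5 = 246.6 kg·m².
ω_f = I_p ω_i / I_f = (98.09)(3.93) / 246.6 = 1.563 rad/s.
KE_i = ½(98.09)(3.930 rad/s)² = 757.5 J; KE_f = ½(246.6)(1.563)² = 301.3 J.

energy lost ≈ 456 J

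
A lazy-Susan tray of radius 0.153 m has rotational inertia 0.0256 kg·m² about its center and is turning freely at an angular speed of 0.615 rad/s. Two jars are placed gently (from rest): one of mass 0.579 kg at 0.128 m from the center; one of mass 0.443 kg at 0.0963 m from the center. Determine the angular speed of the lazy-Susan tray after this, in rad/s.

The added mass arrives with no angular momentum about the center, and any external torque about the center is negligible, so the system's angular momentum is conserved.
Added inertia Σmr² = (0.579)(0.128)² + (0.443)(0.0963)² = 0.01359 kg·m²; I_f = 0.02560 + 0.01359 = 0.03919 kg·m².
ω_f = I_p ω_i / I_f = (0.02560)(0.615) / 0.03919 = 0.4017 rad/s.

ω_f ≈ 0.402 rad/s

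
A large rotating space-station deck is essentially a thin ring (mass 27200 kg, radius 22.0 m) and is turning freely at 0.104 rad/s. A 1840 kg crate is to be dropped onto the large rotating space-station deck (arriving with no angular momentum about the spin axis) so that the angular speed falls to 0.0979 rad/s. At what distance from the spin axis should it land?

r ≈ 21.1 m

No external torque acts about the spin axis; L_before = L_after.
I_p = (27200)(22.0)² = 1.316e+07 kg·m².
I_p ω_i = (I_p + m r²) ω_f ⇒ m r² = I_p(ω_i/ω_f − 1) = 1.316e+07(0.104/0.0979 − 1) = 8.203e+05 kg·m².
r = √(8.203e+05/1840) = 21.11 m.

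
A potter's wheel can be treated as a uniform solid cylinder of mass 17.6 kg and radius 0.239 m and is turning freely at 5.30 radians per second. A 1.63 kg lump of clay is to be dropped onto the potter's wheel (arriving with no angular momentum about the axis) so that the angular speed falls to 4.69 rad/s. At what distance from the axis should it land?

r ≈ 0.200 m

No external torque acts about the axis; L_before = L_after.
I_p = ½(17.6)(0.239)² = 0.5027 kg·m².
I_p ω_i = (I_p + m r²) ω_f ⇒ m r² = I_p(ω_i/ω_f − 1) = 0.5027(5.30/4.69 − 1) = 0.06538 kg·m².
r = √(0.06538/1.63) = 0.2003 m.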